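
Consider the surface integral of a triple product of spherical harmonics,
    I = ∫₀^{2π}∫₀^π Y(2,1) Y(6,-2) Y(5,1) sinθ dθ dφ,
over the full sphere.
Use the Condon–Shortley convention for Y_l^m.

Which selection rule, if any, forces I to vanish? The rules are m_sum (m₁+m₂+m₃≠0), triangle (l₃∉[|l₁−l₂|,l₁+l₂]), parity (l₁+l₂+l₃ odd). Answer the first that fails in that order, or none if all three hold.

parity

Σmᵢ = 0  ✓
l₃∈[|l₁−l₂|,l₁+l₂]=[4,8], have l₃=5  ✓
Σlᵢ = 13 ⇒ odd  ✗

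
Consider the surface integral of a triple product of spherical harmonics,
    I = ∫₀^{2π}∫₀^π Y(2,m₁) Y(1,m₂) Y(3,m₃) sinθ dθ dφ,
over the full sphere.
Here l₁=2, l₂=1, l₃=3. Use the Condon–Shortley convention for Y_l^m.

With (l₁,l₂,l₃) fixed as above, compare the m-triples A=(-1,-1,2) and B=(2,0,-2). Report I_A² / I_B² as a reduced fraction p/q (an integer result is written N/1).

2/1

l's match ⇒ only the (l;m) 3-j factors differ between A and B.
A: triangle coeff Δ(2,1,3) = 1/105; Σ_t [0,0]: t=0:+1/12 = 1/12; (3j)²=2/21 [(2 1 3; -1 -1 2)], sign=-1
B: triangle coeff Δ(2,1,3) = 1/105; Σ_t [0,0]: t=0:+1/24 = 1/24; (3j)²=1/21 [(2 1 3; 2 0 -2)], sign=-1
I_A²/I_B² = (2/21)/(1/21) = 2/1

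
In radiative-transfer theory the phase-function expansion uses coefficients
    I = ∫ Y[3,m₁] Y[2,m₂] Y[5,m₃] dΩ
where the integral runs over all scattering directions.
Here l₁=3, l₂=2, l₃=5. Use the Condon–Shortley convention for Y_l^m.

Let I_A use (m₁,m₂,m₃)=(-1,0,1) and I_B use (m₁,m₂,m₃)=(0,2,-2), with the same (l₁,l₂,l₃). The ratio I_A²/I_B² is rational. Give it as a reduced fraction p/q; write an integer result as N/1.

18/7

Shared (l₁,l₂,l₃)=(3,2,5): N and (l;000)² cancel in I_A²/I_B².
A: Δ = 0!·6!·4!/11! = 1/2310; Racah Σ t=0..0: t=0:+1/192 = 1/192; ⇒ 3j(3 2 5; -1 0 1)² = 3/77, sgn +1
B: Δ = 0!·6!·4!/11! = 1/2310; Racah Σ t=0..0: t=0:+1/864 = 1/864; ⇒ 3j(3 2 5; 0 2 -2)² = 1/66, sgn -1
I_A²/I_B² = (3/77)/(1/66) = 18/7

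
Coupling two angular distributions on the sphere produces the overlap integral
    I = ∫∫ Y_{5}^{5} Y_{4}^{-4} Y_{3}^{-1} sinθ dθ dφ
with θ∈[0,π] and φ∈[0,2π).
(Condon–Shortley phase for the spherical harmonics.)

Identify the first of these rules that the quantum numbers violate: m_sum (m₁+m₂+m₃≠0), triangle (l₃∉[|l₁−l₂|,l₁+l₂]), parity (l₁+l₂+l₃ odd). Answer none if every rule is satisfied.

none

azimuthal sum: 5 − 4 − 1 = 0  ✓
1 ≤ 3 ≤ 9 (triangle on l)  ✓
L = 5 + 4 + 3 = 12 (even)  ✓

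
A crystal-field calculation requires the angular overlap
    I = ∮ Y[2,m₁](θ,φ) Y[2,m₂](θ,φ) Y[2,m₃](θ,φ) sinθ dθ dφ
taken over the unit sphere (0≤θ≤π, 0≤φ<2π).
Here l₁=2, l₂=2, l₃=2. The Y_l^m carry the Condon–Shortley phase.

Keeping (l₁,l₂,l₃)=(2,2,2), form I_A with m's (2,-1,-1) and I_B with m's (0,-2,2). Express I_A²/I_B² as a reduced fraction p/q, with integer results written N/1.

3/2

Same 2,2,2: normalisation and zero-m 3j drop out of the ratio.
A: Δ: 2! 2! 2! / 7! → 1/630; sum: t=0:+1/4 = 1/4; 3j²(2 2 2; 2 -1 -1) = Δ·Π!·Σ² = 3/35  (sign -1)
B: Δ: 2! 2! 2! / 7! → 1/630; sum: t=0:+1/8 = 1/8; 3j²(2 2 2; 0 -2 2) = Δ·Π!·Σ² = 2/35  (sign +1)
I_A²/I_B² = (3/35)/(2/35) = 3/2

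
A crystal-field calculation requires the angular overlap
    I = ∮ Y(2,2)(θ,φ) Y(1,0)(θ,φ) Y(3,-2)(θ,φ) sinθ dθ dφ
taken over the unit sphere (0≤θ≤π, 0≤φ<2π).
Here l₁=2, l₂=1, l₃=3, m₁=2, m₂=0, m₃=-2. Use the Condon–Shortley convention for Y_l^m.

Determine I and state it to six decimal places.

0.184674

m-sum 0 ✓  L=6 even ✓  1≤3≤3 ✓
Π(2lᵢ+1) = 5×3×7 = 105
triangle coeff Δ(2,1,3) = 1/105
Σ_t [0,0]: t=0:+1/4 = 1/4
(3j)²=3/35 [(2 1 3; 0 0 0)], sign=-1
Σ_t [0,0]: t=0:+1/24 = 1/24
(3j)²=1/21 [(2 1 3; 2 0 -2)], sign=-1
⇒ 4πI² = 3/7
I = (+1)√(3/7/(4π)) = 0.18467439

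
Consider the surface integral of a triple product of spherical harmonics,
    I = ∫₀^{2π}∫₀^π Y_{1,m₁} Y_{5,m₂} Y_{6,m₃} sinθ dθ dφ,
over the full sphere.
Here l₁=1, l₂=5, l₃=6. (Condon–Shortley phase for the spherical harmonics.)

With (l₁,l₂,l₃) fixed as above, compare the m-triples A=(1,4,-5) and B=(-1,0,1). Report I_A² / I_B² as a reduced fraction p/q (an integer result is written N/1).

Same 1,5,6: normalisation and zero-m 3j drop out of the ratio.
A: Δ: 0! 2! 10! / 13! → 1/858; sum: t=0:+1/725760 = 1/725760; 3j²(1 5 6; 1 4 -5) = Δ·Π!·Σ² = 5/78  (sign -1)
B: Δ: 0! 2! 10! / 13! → 1/858; sum: t=0:+1/28800 = 1/28800; 3j²(1 5 6; -1 0 1) = Δ·Π!·Σ² = 7/286  (sign -1)
I_A²/I_B² = (5/78)/(7/286) = 55/21

55/21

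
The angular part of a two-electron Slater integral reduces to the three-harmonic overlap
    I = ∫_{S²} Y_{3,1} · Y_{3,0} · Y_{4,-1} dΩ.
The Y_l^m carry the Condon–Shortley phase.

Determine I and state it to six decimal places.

Rules hold: Σm=0, L=10 even, 0≤4≤6.
N = 7·7·9 = 441
Δ = 2!·4!·4!/11! = 1/34650
Racah Σ t=0..2: t=0:+1/72 t=1:−1/16 t=2:+1/72 = -5/144
⇒ 3j(3 3 4; 0 0 0)² = 2/77, sgn -1
Racah Σ t=0..2: t=0:+1/48 t=1:−1/24 t=2:+1/288 = -5/288
⇒ 3j(3 3 4; 1 0 -1)² = 5/462, sgn +1
4πI² = N·(3j₀)²·(3jₘ)² = 15/121
I = -1·√(0.123967/4π) = -0.09932258

-0.099323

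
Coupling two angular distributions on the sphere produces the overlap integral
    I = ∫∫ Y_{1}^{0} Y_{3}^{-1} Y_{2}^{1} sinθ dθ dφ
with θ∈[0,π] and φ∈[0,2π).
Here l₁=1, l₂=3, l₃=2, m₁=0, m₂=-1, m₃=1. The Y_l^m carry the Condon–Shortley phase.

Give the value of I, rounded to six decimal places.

-0.233597

m-sum 0 ✓  L=6 even ✓  2≤2≤4 ✓
Π(2lᵢ+1) = 3×7×5 = 105
triangle coeff Δ(1,3,2) = 1/105
Σ_t [1,1]: t=1:−1/4 = -1/4
(3j)²=3/35 [(1 3 2; 0 0 0)], sign=-1
Σ_t [1,1]: t=1:−1/6 = -1/6
(3j)²=8/105 [(1 3 2; 0 -1 1)], sign=+1
⇒ 4πI² = 24/35
I = (-1)√(24/35/(4π)) = -0.23359668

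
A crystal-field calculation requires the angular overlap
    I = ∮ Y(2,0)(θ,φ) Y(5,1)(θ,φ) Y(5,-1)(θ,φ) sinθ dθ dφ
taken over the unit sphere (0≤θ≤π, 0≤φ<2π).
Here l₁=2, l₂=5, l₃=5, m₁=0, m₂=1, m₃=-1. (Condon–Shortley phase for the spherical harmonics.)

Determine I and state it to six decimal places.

-0.145565

Rules hold: Σm=0, L=12 even, 3≤5≤7.
N = 5·11·11 = 605
Δ = 2!·2!·8!/13! = 1/38610
Racah Σ t=0..2: t=0:+1/2880 t=1:−1/576 t=2:+1/2880 = -1/960
⇒ 3j(2 5 5; 0 0 0)² = 10/429, sgn +1
Racah Σ t=0..2: t=0:+1/5760 t=1:−1/720 t=2:+1/2304 = -1/1280
⇒ 3j(2 5 5; 0 1 -1)² = 27/1430, sgn -1
4πI² = N·(3j₀)²·(3jₘ)² = 45/169
I = -1·√(0.266272/4π) = -0.14556534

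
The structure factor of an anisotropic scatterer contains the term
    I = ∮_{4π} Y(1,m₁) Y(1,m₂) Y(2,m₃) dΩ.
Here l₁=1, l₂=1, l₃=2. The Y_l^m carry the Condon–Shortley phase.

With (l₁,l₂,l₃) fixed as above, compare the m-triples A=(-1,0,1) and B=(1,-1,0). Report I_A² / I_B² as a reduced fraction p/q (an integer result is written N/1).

3/1

Same 1,1,2: normalisation and zero-m 3j drop out of the ratio.
A: Δ: 0! 2! 2! / 5! → 1/30; sum: t=0:+1/2 = 1/2; 3j²(1 1 2; -1 0 1) = Δ·Π!·Σ² = 1/10  (sign -1)
B: Δ: 0! 2! 2! / 5! → 1/30; sum: t=0:+1/4 = 1/4; 3j²(1 1 2; 1 -1 0) = Δ·Π!·Σ² = 1/30  (sign +1)
I_A²/I_B² = (1/10)/(1/30) = 3/1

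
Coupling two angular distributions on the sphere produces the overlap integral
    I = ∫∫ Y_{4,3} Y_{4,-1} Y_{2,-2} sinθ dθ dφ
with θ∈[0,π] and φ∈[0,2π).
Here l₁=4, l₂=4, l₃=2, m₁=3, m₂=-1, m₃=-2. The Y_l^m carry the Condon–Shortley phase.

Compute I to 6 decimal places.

Checks pass: Σm=0; 10 even; l₃=2∈[0,8].
(2·4+1)(2·4+1)(2·2+1) = 405
Δ: 6! 2! 2! / 11! → 1/13860
sum: t=2:+1/192 t=3:−1/36 t=4:+1/192 = -5/288
3j²(4 4 2; 0 0 0) = Δ·Π!·Σ² = 20/693  (sign -1)
sum: t=1:−1/480 = -1/480
3j²(4 4 2; 3 -1 -2) = Δ·Π!·Σ² = 3/110  (sign -1)
combine: 4πI² = 405·20/693·3/110 = 270/847
take √, sign +1: I = 0.15927046

0.159270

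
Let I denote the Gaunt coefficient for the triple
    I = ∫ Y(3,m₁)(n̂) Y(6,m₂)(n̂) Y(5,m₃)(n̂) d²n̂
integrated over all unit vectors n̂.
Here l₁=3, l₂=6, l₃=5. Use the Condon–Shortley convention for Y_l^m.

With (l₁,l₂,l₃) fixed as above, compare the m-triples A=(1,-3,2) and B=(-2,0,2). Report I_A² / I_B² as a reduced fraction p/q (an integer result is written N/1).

l's match ⇒ only the (l;m) 3-j factors differ between A and B.
A: triangle coeff Δ(3,6,5) = 1/675675; Σ_t [0,2]: t=0:+1/34560 t=1:−1/8640 t=2:+1/40320 = -1/16128; (3j)²=18/1001 [(3 6 5; 1 -3 2)], sign=+1
B: triangle coeff Δ(3,6,5) = 1/675675; Σ_t [3,4]: t=3:−1/8640 t=4:+1/34560 = -1/11520; (3j)²=3/143 [(3 6 5; -2 0 2)], sign=+1
I_A²/I_B² = (18/1001)/(3/143) = 6/7

6/7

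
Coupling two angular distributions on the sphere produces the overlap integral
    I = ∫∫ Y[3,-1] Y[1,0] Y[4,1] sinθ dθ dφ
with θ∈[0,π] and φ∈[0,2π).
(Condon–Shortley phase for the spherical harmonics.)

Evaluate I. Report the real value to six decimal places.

-0.238414

Checks pass: Σm=0; 8 even; l₃=4∈[2,4].
(2·3+1)(2·1+1)(2·4+1) = 189
Δ: 0! 6! 2! / 9! → 1/252
sum: t=0:+1/36 = 1/36
3j²(3 1 4; 0 0 0) = Δ·Π!·Σ² = 4/63  (sign +1)
sum: t=0:+1/48 = 1/48
3j²(3 1 4; -1 0 1) = Δ·Π!·Σ² = 5/84  (sign -1)
combine: 4πI² = 189·4/63·5/84 = 5/7
take √, sign -1: I = -0.23841361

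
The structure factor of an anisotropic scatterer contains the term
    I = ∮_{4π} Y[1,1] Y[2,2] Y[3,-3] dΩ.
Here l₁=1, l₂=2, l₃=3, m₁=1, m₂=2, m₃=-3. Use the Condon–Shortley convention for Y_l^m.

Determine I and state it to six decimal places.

Checks pass: Σm=0; 6 even; l₃=3∈[1,3].
(2·1+1)(2·2+1)(2·3+1) = 105
Δ: 0! 2! 4! / 7! → 1/105
sum: t=0:+1/4 = 1/4
3j²(1 2 3; 0 0 0) = Δ·Π!·Σ² = 3/35  (sign -1)
sum: t=0:+1/48 = 1/48
3j²(1 2 3; 1 2 -3) = Δ·Π!·Σ² = 1/7  (sign +1)
combine: 4πI² = 105·3/35·1/7 = 9/7
take √, sign -1: I = -0.31986543

-0.319865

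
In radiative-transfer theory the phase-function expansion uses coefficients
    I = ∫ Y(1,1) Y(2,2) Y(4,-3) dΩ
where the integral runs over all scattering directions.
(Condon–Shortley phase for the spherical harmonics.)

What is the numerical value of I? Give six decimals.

0.000000

triangle: need 1≤l₃≤3, have 4; I=0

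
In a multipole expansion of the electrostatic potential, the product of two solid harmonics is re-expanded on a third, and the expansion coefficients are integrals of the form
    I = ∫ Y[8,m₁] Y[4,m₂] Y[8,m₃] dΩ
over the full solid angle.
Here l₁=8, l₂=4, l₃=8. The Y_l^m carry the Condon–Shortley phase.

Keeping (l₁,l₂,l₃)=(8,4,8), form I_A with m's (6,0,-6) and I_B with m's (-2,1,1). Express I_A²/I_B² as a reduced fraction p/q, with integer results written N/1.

1521/686

Shared (l₁,l₂,l₃)=(8,4,8): N and (l;000)² cancel in I_A²/I_B².
A: Δ = 4!·12!·4!/21! = 1/185175900; Racah Σ t=0..2: t=0:+1/4180377600 t=1:−1/1437004800 t=2:+1/7664025600 = -1/3065610240; ⇒ 3j(8 4 8; 6 0 -6)² = 13/1292, sgn -1
B: Δ = 4!·12!·4!/21! = 1/185175900; Racah Σ t=1..4: t=1:−1/313528320 t=2:+1/23224320 t=3:−1/14515200 t=4:+1/74649600 = -7/447897600; ⇒ 3j(8 4 8; -2 1 1)² = 343/75582, sgn +1
I_A²/I_B² = (13/1292)/(343/75582) = 1521/686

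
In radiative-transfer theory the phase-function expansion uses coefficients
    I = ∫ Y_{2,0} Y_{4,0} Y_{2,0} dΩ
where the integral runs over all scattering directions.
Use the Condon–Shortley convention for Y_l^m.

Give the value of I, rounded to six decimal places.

Checks pass: Σm=0; 8 even; l₃=2∈[2,6].
(2·2+1)(2·4+1)(2·2+1) = 225
Δ: 4! 0! 4! / 9! → 1/630
sum: t=2:+1/16 = 1/16
3j²(2 4 2; 0 0 0) = Δ·Π!·Σ² = 2/35  (sign +1)
(m-triple is (0,0,0) — same symbol as above.)
combine: 4πI² = 225·2/35·2/35 = 36/49
take √, sign +1: I = 0.24179554

0.241796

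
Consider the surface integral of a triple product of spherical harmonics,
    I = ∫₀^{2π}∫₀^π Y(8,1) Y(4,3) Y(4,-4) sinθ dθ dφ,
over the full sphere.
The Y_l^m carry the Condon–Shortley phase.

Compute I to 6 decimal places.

-0.010047

Checks pass: Σm=0; 16 even; l₃=4∈[4,12].
(2·8+1)(2·4+1)(2·4+1) = 1377
Δ: 8! 8! 0! / 17! → 1/218790
sum: t=4:+1/331776 = 1/331776
3j²(8 4 4; 0 0 0) = Δ·Π!·Σ² = 490/21879  (sign +1)
sum: t=7:−1/203212800 = -1/203212800
3j²(8 4 4; 1 3 -4) = Δ·Π!·Σ² = 1/24310  (sign -1)
combine: 4πI² = 1377·490/21879·1/24310 = 441/347633
take √, sign -1: I = -0.01004740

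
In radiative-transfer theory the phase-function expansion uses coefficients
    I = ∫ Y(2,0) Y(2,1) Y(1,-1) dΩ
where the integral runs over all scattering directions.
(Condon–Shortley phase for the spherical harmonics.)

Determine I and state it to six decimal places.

0.000000

Σlᵢ=5 odd — θ-integrand is odd under cosθ→−cosθ; I=0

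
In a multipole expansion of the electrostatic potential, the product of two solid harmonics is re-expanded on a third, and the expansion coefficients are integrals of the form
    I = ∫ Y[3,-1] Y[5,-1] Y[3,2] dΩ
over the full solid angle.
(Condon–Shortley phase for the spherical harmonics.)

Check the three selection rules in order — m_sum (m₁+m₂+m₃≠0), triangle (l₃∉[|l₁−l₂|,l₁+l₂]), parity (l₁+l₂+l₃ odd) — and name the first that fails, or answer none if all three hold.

azimuthal sum: -1 − 1 + 2 = 0  ✓
2 ≤ 3 ≤ 8 (triangle on l)  ✓
L = 3 + 5 + 3 = 11 (odd)  ✗

parity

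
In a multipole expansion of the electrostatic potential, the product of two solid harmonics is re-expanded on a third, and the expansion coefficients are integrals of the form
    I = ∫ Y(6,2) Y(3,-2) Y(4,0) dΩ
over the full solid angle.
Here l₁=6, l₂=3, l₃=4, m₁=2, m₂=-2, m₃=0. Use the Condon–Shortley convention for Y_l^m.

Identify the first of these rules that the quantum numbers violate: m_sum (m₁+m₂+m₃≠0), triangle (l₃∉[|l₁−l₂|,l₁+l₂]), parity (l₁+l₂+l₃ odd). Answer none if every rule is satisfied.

m₁+m₂+m₃ = 2 − 2 + 0 = 0  ✓
triangle: |6−3|=3 ≤ l₃=4 ≤ 6+3=9  ✓
parity: l₁+l₂+l₃ = 13 is odd  ✗

parity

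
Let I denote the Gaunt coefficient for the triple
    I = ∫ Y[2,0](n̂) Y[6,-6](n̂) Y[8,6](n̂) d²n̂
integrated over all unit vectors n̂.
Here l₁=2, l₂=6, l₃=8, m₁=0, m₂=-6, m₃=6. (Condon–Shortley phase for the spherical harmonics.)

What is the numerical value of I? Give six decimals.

Checks pass: Σm=0; 16 even; l₃=8∈[4,8].
(2·2+1)(2·6+1)(2·8+1) = 1105
Δ: 0! 4! 12! / 17! → 1/30940
sum: t=0:+1/2073600 = 1/2073600
3j²(2 6 8; 0 0 0) = Δ·Π!·Σ² = 28/1105  (sign +1)
sum: t=0:+1/1916006400 = 1/1916006400
3j²(2 6 8; 0 -6 6) = Δ·Π!·Σ² = 1/340  (sign +1)
combine: 4πI² = 1105·28/1105·1/340 = 7/85
take √, sign +1: I = 0.08095331

0.080953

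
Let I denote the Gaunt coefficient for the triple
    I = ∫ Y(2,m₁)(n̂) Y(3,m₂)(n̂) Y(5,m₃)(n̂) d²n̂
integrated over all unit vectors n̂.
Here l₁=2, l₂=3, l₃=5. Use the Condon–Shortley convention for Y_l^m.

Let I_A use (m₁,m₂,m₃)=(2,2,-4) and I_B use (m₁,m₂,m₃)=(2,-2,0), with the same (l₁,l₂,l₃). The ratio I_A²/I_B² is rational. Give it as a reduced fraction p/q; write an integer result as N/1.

126/5

l's match ⇒ only the (l;m) 3-j factors differ between A and B.
A: triangle coeff Δ(2,3,5) = 1/2310; Σ_t [0,0]: t=0:+1/2880 = 1/2880; (3j)²=3/55 [(2 3 5; 2 2 -4)], sign=-1
B: triangle coeff Δ(2,3,5) = 1/2310; Σ_t [0,0]: t=0:+1/2880 = 1/2880; (3j)²=1/462 [(2 3 5; 2 -2 0)], sign=-1
I_A²/I_B² = (3/55)/(1/462) = 126/5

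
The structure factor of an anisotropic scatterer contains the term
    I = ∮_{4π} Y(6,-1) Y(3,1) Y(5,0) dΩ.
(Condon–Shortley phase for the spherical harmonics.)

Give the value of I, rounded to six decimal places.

-0.077843

m-sum 0 ✓  L=14 even ✓  3≤5≤9 ✓
Π(2lᵢ+1) = 13×7×11 = 1001
triangle coeff Δ(6,3,5) = 1/675675
Σ_t [1,3]: t=1:−1/8640 t=2:+1/2304 t=3:−1/8640 = 7/34560
(3j)²=7/429 [(6 3 5; 0 0 0)], sign=-1
Σ_t [2,4]: t=2:+1/5760 t=3:−1/3456 t=4:+1/34560 = -1/11520
(3j)²=2/429 [(6 3 5; -1 1 0)], sign=+1
⇒ 4πI² = 98/1287
I = (-1)√(98/1287/(4π)) = -0.07784287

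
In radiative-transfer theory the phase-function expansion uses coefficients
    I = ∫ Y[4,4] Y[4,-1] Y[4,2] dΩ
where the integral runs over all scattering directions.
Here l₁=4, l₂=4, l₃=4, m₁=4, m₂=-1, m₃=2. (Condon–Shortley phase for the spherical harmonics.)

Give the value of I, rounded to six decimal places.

0.000000

4 − 1 + 2 = 5 ≠ 0: azimuthal integral kills it; I = 0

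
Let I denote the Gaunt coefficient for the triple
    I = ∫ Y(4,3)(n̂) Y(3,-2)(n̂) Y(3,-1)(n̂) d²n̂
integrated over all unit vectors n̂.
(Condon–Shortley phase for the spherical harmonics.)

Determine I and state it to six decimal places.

-0.095955

Rules hold: Σm=0, L=10 even, 1≤3≤7.
N = 9·7·7 = 441
Δ = 4!·4!·2!/11! = 1/34650
Racah Σ t=1..3: t=1:−1/72 t=2:+1/16 t=3:−1/72 = 5/144
⇒ 3j(4 3 3; 0 0 0)² = 2/77, sgn -1
Racah Σ t=0..1: t=0:+1/144 t=1:−1/288 = 1/288
⇒ 3j(4 3 3; 3 -2 -1)² = 1/99, sgn +1
4πI² = N·(3j₀)²·(3jₘ)² = 14/121
I = -1·√(0.115702/4π) = -0.09595473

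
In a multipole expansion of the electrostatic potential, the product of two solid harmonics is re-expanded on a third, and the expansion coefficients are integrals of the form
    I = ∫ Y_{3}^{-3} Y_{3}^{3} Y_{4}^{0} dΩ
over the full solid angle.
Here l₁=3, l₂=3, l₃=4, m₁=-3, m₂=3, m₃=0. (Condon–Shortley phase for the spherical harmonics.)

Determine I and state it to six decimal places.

Checks pass: Σm=0; 10 even; l₃=4∈[0,6].
(2·3+1)(2·3+1)(2·4+1) = 441
Δ: 2! 4! 4! / 11! → 1/34650
sum: t=0:+1/72 t=1:−1/16 t=2:+1/72 = -5/144
3j²(3 3 4; 0 0 0) = Δ·Π!·Σ² = 2/77  (sign -1)
sum: t=2:+1/1152 = 1/1152
3j²(3 3 4; -3 3 0) = Δ·Π!·Σ² = 1/154  (sign +1)
combine: 4πI² = 441·2/77·1/154 = 9/121
take √, sign -1: I = -0.07693494

-0.076935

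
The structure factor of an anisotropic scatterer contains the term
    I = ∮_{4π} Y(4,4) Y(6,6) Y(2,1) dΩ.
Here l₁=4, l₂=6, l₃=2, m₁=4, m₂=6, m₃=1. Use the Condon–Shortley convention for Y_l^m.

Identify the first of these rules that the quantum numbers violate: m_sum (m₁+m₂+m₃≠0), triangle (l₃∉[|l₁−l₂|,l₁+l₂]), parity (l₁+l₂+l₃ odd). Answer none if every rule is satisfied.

Σmᵢ = 11  ✗
l₃∈[|l₁−l₂|,l₁+l₂]=[2,10], have l₃=2
Σlᵢ = 12 ⇒ even

m_sum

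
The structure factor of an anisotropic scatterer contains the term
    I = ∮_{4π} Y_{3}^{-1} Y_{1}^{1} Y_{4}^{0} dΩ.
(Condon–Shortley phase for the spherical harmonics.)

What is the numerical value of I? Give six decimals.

Rules hold: Σm=0, L=8 even, 2≤4≤4.
N = 7·3·9 = 189
Δ = 0!·6!·2!/9! = 1/252
Racah Σ t=0..0: t=0:+1/36 = 1/36
⇒ 3j(3 1 4; 0 0 0)² = 4/63, sgn +1
Racah Σ t=0..0: t=0:+1/96 = 1/96
⇒ 3j(3 1 4; -1 1 0)² = 1/42, sgn +1
4πI² = N·(3j₀)²·(3jₘ)² = 2/7
I = +1·√(0.285714/4π) = 0.15078601

0.150786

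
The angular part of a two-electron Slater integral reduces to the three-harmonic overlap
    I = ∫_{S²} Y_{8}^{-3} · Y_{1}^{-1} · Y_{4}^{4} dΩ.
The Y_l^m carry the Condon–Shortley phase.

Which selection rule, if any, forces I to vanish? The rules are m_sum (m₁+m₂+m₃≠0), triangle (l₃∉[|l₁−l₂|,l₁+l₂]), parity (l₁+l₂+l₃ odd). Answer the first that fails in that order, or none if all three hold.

triangle

Σmᵢ = 0  ✓
l₃∈[|l₁−l₂|,l₁+l₂]=[7,9], have l₃=4  ✗
Σlᵢ = 13 ⇒ odd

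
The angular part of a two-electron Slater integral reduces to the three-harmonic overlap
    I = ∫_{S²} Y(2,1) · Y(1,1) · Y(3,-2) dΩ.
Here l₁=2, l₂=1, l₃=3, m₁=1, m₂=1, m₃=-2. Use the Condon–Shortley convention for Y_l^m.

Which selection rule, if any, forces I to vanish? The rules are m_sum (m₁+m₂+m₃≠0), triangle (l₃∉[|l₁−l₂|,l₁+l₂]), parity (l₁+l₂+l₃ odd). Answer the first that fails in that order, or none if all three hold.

none

azimuthal sum: 1 + 1 − 2 = 0  ✓
1 ≤ 3 ≤ 3 (triangle on l)  ✓
L = 2 + 1 + 3 = 6 (even)  ✓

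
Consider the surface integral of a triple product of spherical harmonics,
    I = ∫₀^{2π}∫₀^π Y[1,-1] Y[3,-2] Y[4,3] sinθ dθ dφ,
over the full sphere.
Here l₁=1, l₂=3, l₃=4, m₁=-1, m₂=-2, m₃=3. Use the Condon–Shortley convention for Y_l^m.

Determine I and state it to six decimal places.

-0.282095

Checks pass: Σm=0; 8 even; l₃=4∈[2,4].
(2·1+1)(2·3+1)(2·4+1) = 189
Δ: 0! 2! 6! / 9! → 1/252
sum: t=0:+1/36 = 1/36
3j²(1 3 4; 0 0 0) = Δ·Π!·Σ² = 4/63  (sign +1)
sum: t=0:+1/240 = 1/240
3j²(1 3 4; -1 -2 3) = Δ·Π!·Σ² = 1/12  (sign -1)
combine: 4πI² = 189·4/63·1/12 = 1/1
take √, sign -1: I = -0.28209479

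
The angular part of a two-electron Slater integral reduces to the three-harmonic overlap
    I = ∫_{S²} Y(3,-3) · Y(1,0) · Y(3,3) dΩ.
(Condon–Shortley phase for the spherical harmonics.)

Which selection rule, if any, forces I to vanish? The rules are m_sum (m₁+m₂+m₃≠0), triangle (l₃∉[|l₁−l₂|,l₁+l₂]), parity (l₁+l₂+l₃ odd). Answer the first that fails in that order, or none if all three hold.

parity

Σmᵢ = 0  ✓
l₃∈[|l₁−l₂|,l₁+l₂]=[2,4], have l₃=3  ✓
Σlᵢ = 7 ⇒ odd  ✗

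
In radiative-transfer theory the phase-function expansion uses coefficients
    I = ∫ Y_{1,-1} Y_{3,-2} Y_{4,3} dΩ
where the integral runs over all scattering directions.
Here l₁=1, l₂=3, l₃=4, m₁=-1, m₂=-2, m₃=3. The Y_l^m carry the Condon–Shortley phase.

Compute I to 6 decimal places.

-0.282095

Checks pass: Σm=0; 8 even; l₃=4∈[2,4].
(2·1+1)(2·3+1)(2·4+1) = 189
Δ: 0! 2! 6! / 9! → 1/252
sum: t=0:+1/36 = 1/36
3j²(1 3 4; 0 0 0) = Δ·Π!·Σ² = 4/63  (sign +1)
sum: t=0:+1/240 = 1/240
3j²(1 3 4; -1 -2 3) = Δ·Π!·Σ² = 1/12  (sign -1)
combine: 4πI² = 189·4/63·1/12 = 1/1
take √, sign -1: I = -0.28209479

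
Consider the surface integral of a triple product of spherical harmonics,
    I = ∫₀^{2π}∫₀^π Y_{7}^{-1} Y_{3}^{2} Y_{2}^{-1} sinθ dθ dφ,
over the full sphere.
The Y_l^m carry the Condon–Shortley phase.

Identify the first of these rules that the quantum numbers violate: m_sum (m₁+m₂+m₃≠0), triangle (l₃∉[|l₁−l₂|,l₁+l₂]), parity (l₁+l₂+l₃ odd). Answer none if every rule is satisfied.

Σmᵢ = 0  ✓
l₃∈[|l₁−l₂|,l₁+l₂]=[4,10], have l₃=2  ✗
Σlᵢ = 12 ⇒ even

triangle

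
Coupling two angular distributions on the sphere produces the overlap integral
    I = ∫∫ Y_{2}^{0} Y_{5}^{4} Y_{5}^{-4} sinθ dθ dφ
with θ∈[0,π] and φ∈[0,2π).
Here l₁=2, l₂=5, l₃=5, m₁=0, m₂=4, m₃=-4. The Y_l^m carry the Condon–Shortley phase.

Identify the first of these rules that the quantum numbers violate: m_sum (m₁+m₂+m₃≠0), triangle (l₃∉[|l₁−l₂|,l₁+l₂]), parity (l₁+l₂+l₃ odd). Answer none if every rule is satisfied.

none

Σmᵢ = 0  ✓
l₃∈[|l₁−l₂|,l₁+l₂]=[3,7], have l₃=5  ✓
Σlᵢ = 12 ⇒ even  ✓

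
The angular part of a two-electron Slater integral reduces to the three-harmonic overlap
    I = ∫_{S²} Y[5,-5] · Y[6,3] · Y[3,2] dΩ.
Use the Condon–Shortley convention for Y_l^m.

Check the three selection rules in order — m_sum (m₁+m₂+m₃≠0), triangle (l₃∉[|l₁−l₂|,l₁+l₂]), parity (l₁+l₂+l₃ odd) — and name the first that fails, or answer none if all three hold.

Σmᵢ = 0  ✓
l₃∈[|l₁−l₂|,l₁+l₂]=[1,11], have l₃=3  ✓
Σlᵢ = 14 ⇒ even  ✓

none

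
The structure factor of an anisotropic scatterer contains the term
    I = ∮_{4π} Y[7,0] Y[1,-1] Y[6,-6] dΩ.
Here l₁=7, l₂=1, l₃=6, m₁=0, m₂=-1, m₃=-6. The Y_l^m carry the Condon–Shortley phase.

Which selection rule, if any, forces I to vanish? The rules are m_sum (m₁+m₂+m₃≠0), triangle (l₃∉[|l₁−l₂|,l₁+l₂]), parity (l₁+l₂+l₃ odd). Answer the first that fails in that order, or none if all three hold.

m_sum

Σmᵢ = -7  ✗
l₃∈[|l₁−l₂|,l₁+l₂]=[6,8], have l₃=6
Σlᵢ = 14 ⇒ even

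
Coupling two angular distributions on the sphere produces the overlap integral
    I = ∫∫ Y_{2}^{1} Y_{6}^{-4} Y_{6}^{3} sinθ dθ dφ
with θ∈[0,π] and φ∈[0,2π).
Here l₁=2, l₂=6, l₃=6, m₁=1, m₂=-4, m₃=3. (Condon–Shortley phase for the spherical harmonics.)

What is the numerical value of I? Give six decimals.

0.179515

Rules hold: Σm=0, L=14 even, 4≤6≤8.
N = 5·13·13 = 845
Δ = 2!·2!·10!/15! = 1/90090
Racah Σ t=0..2: t=0:+1/69120 t=1:−1/14400 t=2:+1/69120 = -7/172800
⇒ 3j(2 6 6; 0 0 0)² = 14/715, sgn -1
Racah Σ t=0..1: t=0:+1/161280 t=1:−1/725760 = 1/207360
⇒ 3j(2 6 6; 1 -4 3)² = 7/286, sgn -1
4πI² = N·(3j₀)²·(3jₘ)² = 49/121
I = +1·√(0.404959/4π) = 0.17951487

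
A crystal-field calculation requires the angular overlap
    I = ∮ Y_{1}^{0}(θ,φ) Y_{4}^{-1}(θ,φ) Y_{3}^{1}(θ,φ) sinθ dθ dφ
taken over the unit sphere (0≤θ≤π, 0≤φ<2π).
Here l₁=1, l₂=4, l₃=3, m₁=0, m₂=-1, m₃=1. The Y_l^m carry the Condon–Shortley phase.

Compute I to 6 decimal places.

Rules hold: Σm=0, L=8 even, 3≤3≤5.
N = 3·9·7 = 189
Δ = 2!·0!·6!/9! = 1/252
Racah Σ t=1..1: t=1:−1/36 = -1/36
⇒ 3j(1 4 3; 0 0 0)² = 4/63, sgn +1
Racah Σ t=1..1: t=1:−1/48 = -1/48
⇒ 3j(1 4 3; 0 -1 1)² = 5/84, sgn -1
4πI² = N·(3j₀)²·(3jₘ)² = 5/7
I = -1·√(0.714286/4π) = -0.23841361

-0.238414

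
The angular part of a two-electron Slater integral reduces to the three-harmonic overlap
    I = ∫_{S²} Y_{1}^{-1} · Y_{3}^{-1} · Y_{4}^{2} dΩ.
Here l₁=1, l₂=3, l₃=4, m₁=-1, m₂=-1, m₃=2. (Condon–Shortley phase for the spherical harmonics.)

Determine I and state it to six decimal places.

Checks pass: Σm=0; 8 even; l₃=4∈[2,4].
(2·1+1)(2·3+1)(2·4+1) = 189
Δ: 0! 2! 6! / 9! → 1/252
sum: t=0:+1/36 = 1/36
3j²(1 3 4; 0 0 0) = Δ·Π!·Σ² = 4/63  (sign +1)
sum: t=0:+1/96 = 1/96
3j²(1 3 4; -1 -1 2) = Δ·Π!·Σ² = 5/84  (sign +1)
combine: 4πI² = 189·4/63·5/84 = 5/7
take √, sign +1: I = 0.23841361

0.238414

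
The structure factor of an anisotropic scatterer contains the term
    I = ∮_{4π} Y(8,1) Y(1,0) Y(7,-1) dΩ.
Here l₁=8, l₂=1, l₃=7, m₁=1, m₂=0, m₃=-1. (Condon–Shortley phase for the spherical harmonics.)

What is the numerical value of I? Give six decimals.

m-sum 0 ✓  L=16 even ✓  7≤7≤9 ✓
Π(2lᵢ+1) = 17×3×15 = 765
triangle coeff Δ(8,1,7) = 1/2040
Σ_t [1,1]: t=1:−1/25401600 = -1/25401600
(3j)²=8/255 [(8 1 7; 0 0 0)], sign=+1
Σ_t [1,1]: t=1:−1/29030400 = -1/29030400
(3j)²=21/680 [(8 1 7; 1 0 -1)], sign=-1
⇒ 4πI² = 63/85
I = (-1)√(63/85/(4π)) = -0.24285994

-0.242860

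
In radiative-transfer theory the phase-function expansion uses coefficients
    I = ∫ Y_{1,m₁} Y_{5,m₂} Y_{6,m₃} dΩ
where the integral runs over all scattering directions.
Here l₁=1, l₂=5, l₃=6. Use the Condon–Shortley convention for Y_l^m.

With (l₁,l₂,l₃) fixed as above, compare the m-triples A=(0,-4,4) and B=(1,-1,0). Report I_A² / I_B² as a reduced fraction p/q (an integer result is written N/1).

l's match ⇒ only the (l;m) 3-j factors differ between A and B.
A: triangle coeff Δ(1,5,6) = 1/858; Σ_t [0,0]: t=0:+1/362880 = 1/362880; (3j)²=10/429 [(1 5 6; 0 -4 4)], sign=+1
B: triangle coeff Δ(1,5,6) = 1/858; Σ_t [0,0]: t=0:+1/34560 = 1/34560; (3j)²=5/286 [(1 5 6; 1 -1 0)], sign=+1
I_A²/I_B² = (10/429)/(5/286) = 4/3

4/3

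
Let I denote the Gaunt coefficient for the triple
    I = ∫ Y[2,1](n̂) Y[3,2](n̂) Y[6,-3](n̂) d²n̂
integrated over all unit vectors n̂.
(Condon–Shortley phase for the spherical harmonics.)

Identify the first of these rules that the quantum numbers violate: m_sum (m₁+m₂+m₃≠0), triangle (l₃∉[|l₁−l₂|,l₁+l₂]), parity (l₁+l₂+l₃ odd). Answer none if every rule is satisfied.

triangle

Σmᵢ = 0  ✓
l₃∈[|l₁−l₂|,l₁+l₂]=[1,5], have l₃=6  ✗
Σlᵢ = 11 ⇒ odd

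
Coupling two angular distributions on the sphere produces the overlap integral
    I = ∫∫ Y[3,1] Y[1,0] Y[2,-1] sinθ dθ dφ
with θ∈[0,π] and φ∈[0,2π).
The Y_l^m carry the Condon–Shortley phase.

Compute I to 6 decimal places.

-0.233597

Checks pass: Σm=0; 6 even; l₃=2∈[2,4].
(2·3+1)(2·1+1)(2·2+1) = 105
Δ: 2! 4! 0! / 7! → 1/105
sum: t=1:−1/4 = -1/4
3j²(3 1 2; 0 0 0) = Δ·Π!·Σ² = 3/35  (sign -1)
sum: t=1:−1/6 = -1/6
3j²(3 1 2; 1 0 -1) = Δ·Π!·Σ² = 8/105  (sign +1)
combine: 4πI² = 105·3/35·8/105 = 24/35
take √, sign -1: I = -0.23359668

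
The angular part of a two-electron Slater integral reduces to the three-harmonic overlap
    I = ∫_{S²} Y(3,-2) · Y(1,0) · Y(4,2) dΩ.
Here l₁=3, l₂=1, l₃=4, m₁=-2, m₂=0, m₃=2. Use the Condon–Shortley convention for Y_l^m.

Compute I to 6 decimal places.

Rules hold: Σm=0, L=8 even, 2≤4≤4.
N = 7·3·9 = 189
Δ = 0!·6!·2!/9! = 1/252
Racah Σ t=0..0: t=0:+1/36 = 1/36
⇒ 3j(3 1 4; 0 0 0)² = 4/63, sgn +1
Racah Σ t=0..0: t=0:+1/120 = 1/120
⇒ 3j(3 1 4; -2 0 2)² = 1/21, sgn +1
4πI² = N·(3j₀)²·(3jₘ)² = 4/7
I = +1·√(0.571429/4π) = 0.21324362

0.213244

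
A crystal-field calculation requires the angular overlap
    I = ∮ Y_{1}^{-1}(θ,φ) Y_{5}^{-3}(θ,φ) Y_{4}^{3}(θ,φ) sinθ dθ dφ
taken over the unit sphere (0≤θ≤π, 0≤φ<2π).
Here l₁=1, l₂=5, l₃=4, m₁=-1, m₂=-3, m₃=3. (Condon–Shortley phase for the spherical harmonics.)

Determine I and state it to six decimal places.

0.000000

-1 − 3 + 3 = -1 ≠ 0: azimuthal integral kills it; I = 0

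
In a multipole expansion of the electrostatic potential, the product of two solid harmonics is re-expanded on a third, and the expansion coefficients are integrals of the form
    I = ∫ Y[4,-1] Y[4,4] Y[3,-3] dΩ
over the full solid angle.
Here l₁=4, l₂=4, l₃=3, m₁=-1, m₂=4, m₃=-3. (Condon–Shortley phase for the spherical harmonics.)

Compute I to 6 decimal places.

0.000000

Σlᵢ=11 odd — θ-integrand is odd under cosθ→−cosθ; I=0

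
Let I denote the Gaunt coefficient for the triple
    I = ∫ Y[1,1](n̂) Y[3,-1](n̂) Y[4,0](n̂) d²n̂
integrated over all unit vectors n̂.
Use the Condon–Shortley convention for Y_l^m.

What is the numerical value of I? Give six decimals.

0.150786

m-sum 0 ✓  L=8 even ✓  2≤4≤4 ✓
Π(2lᵢ+1) = 3×7×9 = 189
triangle coeff Δ(1,3,4) = 1/252
Σ_t [0,0]: t=0:+1/36 = 1/36
(3j)²=4/63 [(1 3 4; 0 0 0)], sign=+1
Σ_t [0,0]: t=0:+1/96 = 1/96
(3j)²=1/42 [(1 3 4; 1 -1 0)], sign=+1
⇒ 4πI² = 2/7
I = (+1)√(2/7/(4π)) = 0.15078601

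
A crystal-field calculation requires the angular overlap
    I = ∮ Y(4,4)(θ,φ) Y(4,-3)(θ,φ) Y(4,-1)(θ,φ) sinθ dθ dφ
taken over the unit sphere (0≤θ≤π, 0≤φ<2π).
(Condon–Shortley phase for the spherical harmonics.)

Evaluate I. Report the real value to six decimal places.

Rules hold: Σm=0, L=12 even, 0≤4≤8.
N = 9·9·9 = 729
Δ = 4!·4!·4!/13! = 1/450450
Racah Σ t=0..4: t=0:+1/13824 t=1:−1/216 t=2:+1/64 t=3:−1/216 t=4:+1/13824 = 5/768
⇒ 3j(4 4 4; 0 0 0)² = 18/1001, sgn +1
Racah Σ t=0..0: t=0:+1/3456 = 1/3456
⇒ 3j(4 4 4; 4 -3 -1)² = 35/1287, sgn -1
4πI² = N·(3j₀)²·(3jₘ)² = 7290/20449
I = -1·√(0.356497/4π) = -0.16843130

-0.168431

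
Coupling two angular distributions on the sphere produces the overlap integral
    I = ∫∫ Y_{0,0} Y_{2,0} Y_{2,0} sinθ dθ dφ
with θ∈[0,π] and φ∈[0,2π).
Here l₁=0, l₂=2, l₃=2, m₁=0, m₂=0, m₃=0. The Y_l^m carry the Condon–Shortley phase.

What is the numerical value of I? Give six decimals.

0.282095

Checks pass: Σm=0; 4 even; l₃=2∈[2,2].
(2·0+1)(2·2+1)(2·2+1) = 25
Δ: 0! 0! 4! / 5! → 1/5
sum: t=0:+1/4 = 1/4
3j²(0 2 2; 0 0 0) = Δ·Π!·Σ² = 1/5  (sign +1)
(m-triple is (0,0,0) — same symbol as above.)
combine: 4πI² = 25·1/5·1/5 = 1/1
take √, sign +1: I = 0.28209479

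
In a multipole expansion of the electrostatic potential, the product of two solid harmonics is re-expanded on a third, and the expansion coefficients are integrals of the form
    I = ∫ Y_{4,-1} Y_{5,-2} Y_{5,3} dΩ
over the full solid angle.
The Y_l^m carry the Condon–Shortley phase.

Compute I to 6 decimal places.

-0.118854

m-sum 0 ✓  L=14 even ✓  1≤5≤9 ✓
Π(2lᵢ+1) = 9×11×11 = 1089
triangle coeff Δ(4,5,5) = 1/3153150
Σ_t [0,4]: t=0:+1/69120 t=1:−1/1728 t=2:+1/576 t=3:−1/1728 t=4:+1/69120 = 7/11520
(3j)²=2/143 [(4 5 5; 0 0 0)], sign=-1
Σ_t [1,3]: t=1:−1/6912 t=2:+1/2880 t=3:−1/17280 = 1/6912
(3j)²=5/429 [(4 5 5; -1 -2 3)], sign=+1
⇒ 4πI² = 30/169
I = (-1)√(30/169/(4π)) = -0.11885360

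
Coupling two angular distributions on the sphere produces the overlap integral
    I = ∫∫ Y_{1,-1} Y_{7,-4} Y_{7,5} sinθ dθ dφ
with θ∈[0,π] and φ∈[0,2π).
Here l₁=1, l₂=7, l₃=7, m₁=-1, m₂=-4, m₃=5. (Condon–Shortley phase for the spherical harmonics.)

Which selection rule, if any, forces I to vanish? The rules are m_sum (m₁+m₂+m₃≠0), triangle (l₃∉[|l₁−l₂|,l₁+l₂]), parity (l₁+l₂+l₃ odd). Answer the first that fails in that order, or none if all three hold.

parity

azimuthal sum: -1 − 4 + 5 = 0  ✓
6 ≤ 7 ≤ 8 (triangle on l)  ✓
L = 1 + 7 + 7 = 15 (odd)  ✗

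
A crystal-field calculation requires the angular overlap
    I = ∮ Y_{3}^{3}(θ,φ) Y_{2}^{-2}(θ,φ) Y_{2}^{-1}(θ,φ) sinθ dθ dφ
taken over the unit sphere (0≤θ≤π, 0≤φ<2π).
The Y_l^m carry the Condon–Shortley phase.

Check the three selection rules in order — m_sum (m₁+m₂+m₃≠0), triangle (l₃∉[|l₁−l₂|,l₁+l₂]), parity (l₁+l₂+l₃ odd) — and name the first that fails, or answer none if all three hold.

parity

azimuthal sum: 3 − 2 − 1 = 0  ✓
1 ≤ 2 ≤ 5 (triangle on l)  ✓
L = 3 + 2 + 2 = 7 (odd)  ✗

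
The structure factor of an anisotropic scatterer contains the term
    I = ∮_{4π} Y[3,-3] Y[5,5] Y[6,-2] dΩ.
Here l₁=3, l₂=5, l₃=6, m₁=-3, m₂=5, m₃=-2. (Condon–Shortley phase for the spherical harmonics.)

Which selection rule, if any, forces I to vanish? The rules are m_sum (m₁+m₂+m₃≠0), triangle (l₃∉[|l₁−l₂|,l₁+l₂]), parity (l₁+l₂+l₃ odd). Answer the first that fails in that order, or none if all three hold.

azimuthal sum: -3 + 5 − 2 = 0  ✓
2 ≤ 6 ≤ 8 (triangle on l)  ✓
L = 3 + 5 + 6 = 14 (even)  ✓

none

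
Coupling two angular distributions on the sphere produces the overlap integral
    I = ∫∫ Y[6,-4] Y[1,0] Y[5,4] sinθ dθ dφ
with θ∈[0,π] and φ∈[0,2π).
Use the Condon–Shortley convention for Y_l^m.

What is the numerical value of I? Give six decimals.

0.182727

Rules hold: Σm=0, L=12 even, 5≤5≤7.
N = 13·3·11 = 429
Δ = 2!·10!·0!/13! = 1/858
Racah Σ t=1..1: t=1:−1/14400 = -1/14400
⇒ 3j(6 1 5; 0 0 0)² = 6/143, sgn +1
Racah Σ t=1..1: t=1:−1/362880 = -1/362880
⇒ 3j(6 1 5; -4 0 4)² = 10/429, sgn +1
4πI² = N·(3j₀)²·(3jₘ)² = 60/143
I = +1·√(0.41958/4π) = 0.18272698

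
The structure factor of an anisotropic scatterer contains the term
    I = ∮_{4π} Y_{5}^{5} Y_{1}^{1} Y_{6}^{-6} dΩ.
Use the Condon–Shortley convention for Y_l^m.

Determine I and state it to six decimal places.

0.331940

Checks pass: Σm=0; 12 even; l₃=6∈[4,6].
(2·5+1)(2·1+1)(2·6+1) = 429
Δ: 0! 10! 2! / 13! → 1/858
sum: t=0:+1/14400 = 1/14400
3j²(5 1 6; 0 0 0) = Δ·Π!·Σ² = 6/143  (sign +1)
sum: t=0:+1/7257600 = 1/7257600
3j²(5 1 6; 5 1 -6) = Δ·Π!·Σ² = 1/13  (sign +1)
combine: 4πI² = 429·6/143·1/13 = 18/13
take √, sign +1: I = 0.33194004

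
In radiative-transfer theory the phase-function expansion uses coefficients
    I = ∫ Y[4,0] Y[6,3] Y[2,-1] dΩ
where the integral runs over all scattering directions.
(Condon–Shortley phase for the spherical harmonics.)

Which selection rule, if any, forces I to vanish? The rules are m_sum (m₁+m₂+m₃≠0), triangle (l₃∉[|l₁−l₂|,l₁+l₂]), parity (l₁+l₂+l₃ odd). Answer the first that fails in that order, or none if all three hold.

m₁+m₂+m₃ = 0 + 3 − 1 = 2  ✗
triangle: |4−6|=2 ≤ l₃=2 ≤ 4+6=10
parity: l₁+l₂+l₃ = 12 is even

m_sum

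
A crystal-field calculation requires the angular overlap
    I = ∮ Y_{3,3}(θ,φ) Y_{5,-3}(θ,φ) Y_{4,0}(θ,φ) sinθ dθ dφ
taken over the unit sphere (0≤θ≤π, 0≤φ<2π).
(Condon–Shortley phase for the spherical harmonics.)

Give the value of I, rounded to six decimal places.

0.196280

Checks pass: Σm=0; 12 even; l₃=4∈[2,8].
(2·3+1)(2·5+1)(2·4+1) = 693
Δ: 4! 2! 6! / 13! → 1/180180
sum: t=1:−1/576 t=2:+1/144 t=3:−1/576 = 1/288
3j²(3 5 4; 0 0 0) = Δ·Π!·Σ² = 20/1001  (sign +1)
sum: t=0:+1/2304 = 1/2304
3j²(3 5 4; 3 -3 0) = Δ·Π!·Σ² = 5/143  (sign +1)
combine: 4πI² = 693·20/1001·5/143 = 900/1859
take √, sign +1: I = 0.19628026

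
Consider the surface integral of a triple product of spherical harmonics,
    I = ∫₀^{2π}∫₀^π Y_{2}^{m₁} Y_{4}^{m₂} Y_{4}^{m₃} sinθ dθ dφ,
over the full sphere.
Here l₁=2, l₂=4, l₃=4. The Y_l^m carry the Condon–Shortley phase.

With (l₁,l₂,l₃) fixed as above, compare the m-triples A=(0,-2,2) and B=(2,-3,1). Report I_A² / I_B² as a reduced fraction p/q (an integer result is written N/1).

32/189

l's match ⇒ only the (l;m) 3-j factors differ between A and B.
A: triangle coeff Δ(2,4,4) = 1/13860; Σ_t [0,2]: t=0:+1/192 t=1:−1/120 t=2:+1/2880 = -1/360; (3j)²=16/3465 [(2 4 4; 0 -2 2)], sign=-1
B: triangle coeff Δ(2,4,4) = 1/13860; Σ_t [0,0]: t=0:+1/480 = 1/480; (3j)²=3/110 [(2 4 4; 2 -3 1)], sign=-1
I_A²/I_B² = (16/3465)/(3/110) = 32/189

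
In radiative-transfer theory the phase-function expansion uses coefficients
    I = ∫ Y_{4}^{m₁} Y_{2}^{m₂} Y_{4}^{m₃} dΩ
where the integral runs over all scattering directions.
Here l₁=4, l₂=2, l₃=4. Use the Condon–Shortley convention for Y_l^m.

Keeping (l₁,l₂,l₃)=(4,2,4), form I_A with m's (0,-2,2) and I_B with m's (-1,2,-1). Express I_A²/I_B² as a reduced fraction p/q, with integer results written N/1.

9/10

Shared (l₁,l₂,l₃)=(4,2,4): N and (l;000)² cancel in I_A²/I_B².
A: Δ = 2!·6!·2!/11! = 1/13860; Racah Σ t=0..0: t=0:+1/192 = 1/192; ⇒ 3j(4 2 4; 0 -2 2)² = 3/77, sgn +1
B: Δ = 2!·6!·2!/11! = 1/13860; Racah Σ t=2..2: t=2:+1/144 = 1/144; ⇒ 3j(4 2 4; -1 2 -1)² = 10/231, sgn -1
I_A²/I_B² = (3/77)/(10/231) = 9/10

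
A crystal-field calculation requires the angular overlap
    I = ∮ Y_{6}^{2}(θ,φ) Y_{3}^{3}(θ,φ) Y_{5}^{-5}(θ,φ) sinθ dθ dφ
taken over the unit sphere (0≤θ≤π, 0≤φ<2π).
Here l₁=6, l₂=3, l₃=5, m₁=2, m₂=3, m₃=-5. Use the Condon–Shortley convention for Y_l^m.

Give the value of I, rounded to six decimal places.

m-sum 0 ✓  L=14 even ✓  3≤5≤9 ✓
Π(2lᵢ+1) = 13×7×11 = 1001
triangle coeff Δ(6,3,5) = 1/675675
Σ_t [1,3]: t=1:−1/8640 t=2:+1/2304 t=3:−1/8640 = 7/34560
(3j)²=7/429 [(6 3 5; 0 0 0)], sign=-1
Σ_t [4,4]: t=4:+1/1935360 = 1/1935360
(3j)²=1/1001 [(6 3 5; 2 3 -5)], sign=+1
⇒ 4πI² = 7/429
I = (-1)√(7/429/(4π)) = -0.03603425

-0.036034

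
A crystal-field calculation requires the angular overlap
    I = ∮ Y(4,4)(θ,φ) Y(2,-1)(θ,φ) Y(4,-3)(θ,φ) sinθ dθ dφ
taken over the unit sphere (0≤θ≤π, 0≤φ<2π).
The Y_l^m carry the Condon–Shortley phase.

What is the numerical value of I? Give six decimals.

Rules hold: Σm=0, L=10 even, 2≤4≤6.
N = 9·5·9 = 405
Δ = 2!·6!·2!/11! = 1/13860
Racah Σ t=0..2: t=0:+1/192 t=1:−1/36 t=2:+1/192 = -5/288
⇒ 3j(4 2 4; 0 0 0)² = 20/693, sgn -1
Racah Σ t=0..0: t=0:+1/1440 = 1/1440
⇒ 3j(4 2 4; 4 -1 -3)² = 7/165, sgn -1
4πI² = N·(3j₀)²·(3jₘ)² = 60/121
I = +1·√(0.495868/4π) = 0.19864517

0.198645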